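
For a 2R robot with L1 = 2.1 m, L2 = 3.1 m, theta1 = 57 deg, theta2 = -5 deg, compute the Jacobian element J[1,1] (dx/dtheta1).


J[1,1] = -L1*sin(t1) - L2*sin(t1+t2)
= -2.1*sin(57) - 3.1*sin(52)
= -4.204


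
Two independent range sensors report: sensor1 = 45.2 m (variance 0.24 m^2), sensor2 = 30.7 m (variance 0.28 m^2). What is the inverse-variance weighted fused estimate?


w1 = (1/var1) / (1/var1 + 1/var2)
   = 4.1667 / (4.1667 + 3.5714) = 0.5385
w2 = 1 - w1 = 0.4615
fused = w1*s1 + w2*s2 = 24.3385 + 14.1692
= 38.5077 m


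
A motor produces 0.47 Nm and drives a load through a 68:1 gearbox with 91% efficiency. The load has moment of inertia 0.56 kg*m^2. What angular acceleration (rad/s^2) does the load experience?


tau_out = tau_motor * N * eta
= 0.47 * 68 * 0.91 = 29.0836 Nm
alpha = tau_out / I = 29.0836 / 0.56
= 51.935 rad/s^2


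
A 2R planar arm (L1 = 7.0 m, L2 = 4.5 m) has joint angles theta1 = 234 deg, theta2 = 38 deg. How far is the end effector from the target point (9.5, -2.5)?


End effector via forward kinematics:
x = L1*cos(t1) + L2*cos(t1+t2) = -3.9574
y = L1*sin(t1) + L2*sin(t1+t2) = -10.1604
Distance to target:
d = sqrt((9.5 - -3.9574)^2 + (-2.5 - -10.1604)^2)
= sqrt(181.1029 + 58.6814)
= 15.485 m


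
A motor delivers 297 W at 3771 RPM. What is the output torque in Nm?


omega = 3771 * 2*pi/60 = 394.8982 rad/s
tau = P / omega = 297 / 394.8982
= 0.7521 Nm


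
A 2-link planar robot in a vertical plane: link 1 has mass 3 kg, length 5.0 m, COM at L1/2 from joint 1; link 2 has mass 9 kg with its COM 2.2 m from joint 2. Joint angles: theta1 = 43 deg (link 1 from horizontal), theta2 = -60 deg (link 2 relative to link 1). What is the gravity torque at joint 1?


Horizontal distance from joint 1 to link-1 COM:
  x_c1 = (L1/2)*cos(t1) = 2.5 * 0.7314 = 1.8284 m
Horizontal distance from joint 1 to link-2 COM:
  x_c2 = L1*cos(t1) + Lc2*cos(t1+t2)
       = 5.0*0.7314 + 2.2*0.9563 = 5.7606 m
tau1 = m1*g*x_c1 + m2*g*x_c2
     = 3*9.81*1.8284 + 9*9.81*5.7606
     = 53.8093 + 508.6068
     = 562.4162 Nm


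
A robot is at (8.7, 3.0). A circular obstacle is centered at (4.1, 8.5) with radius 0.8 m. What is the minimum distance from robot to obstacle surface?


center_dist = sqrt((8.7-4.1)^2 + (3.0-8.5)^2)
= sqrt(21.16 + 30.25)
= 7.1701
min_dist = center_dist - radius = 7.1701 - 0.8 = 6.3701 m


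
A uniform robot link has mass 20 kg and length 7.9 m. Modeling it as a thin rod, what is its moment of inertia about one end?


I = (1/3) * m * L^2
= (1/3) * 20 * 7.9^2
= 0.333333 * 20 * 62.41
= 416.0667 kg*m^2


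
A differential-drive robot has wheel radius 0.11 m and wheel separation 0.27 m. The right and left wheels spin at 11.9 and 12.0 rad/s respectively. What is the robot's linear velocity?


vR = r*wR = 0.11*11.9 = 1.309 m/s
vL = r*wL = 0.11*12.0 = 1.32 m/s
v = (vR+vL)/2 = 1.3145 m/s
omega = (vR-vL)/L = -0.0407 rad/s
linear velocity = 1.3145 m/s


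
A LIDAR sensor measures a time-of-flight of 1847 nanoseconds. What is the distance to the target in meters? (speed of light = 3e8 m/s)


tof = 1847 ns = 1.847e-06 s
dist = c * tof / 2
= 3e8 * 1.847e-06 / 2
= 277.05 m


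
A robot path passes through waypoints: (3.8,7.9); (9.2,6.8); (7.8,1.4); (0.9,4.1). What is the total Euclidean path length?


Segment lengths:
  seg1 = sqrt((5.4)^2 + (-1.1)^2) = 5.5109
  seg2 = sqrt((-1.4)^2 + (-5.4)^2) = 5.5785
  seg3 = sqrt((-6.9)^2 + (2.7)^2) = 7.4095
Total = 18.4989


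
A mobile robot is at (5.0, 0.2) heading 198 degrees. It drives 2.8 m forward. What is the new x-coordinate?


x_new = x0 + d*cos(theta)
= 5.0 + 2.8*cos(198)
= 5.0 + -2.663
= 2.337


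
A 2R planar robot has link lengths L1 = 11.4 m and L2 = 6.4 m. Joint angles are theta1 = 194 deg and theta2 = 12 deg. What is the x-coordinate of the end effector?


Convert angles to radians: theta1 = 3.3859, theta2 = 0.2094
x = L1*cos(theta1) + L2*cos(theta1+theta2)
x = -11.0614 + -5.7523
x = -16.8137


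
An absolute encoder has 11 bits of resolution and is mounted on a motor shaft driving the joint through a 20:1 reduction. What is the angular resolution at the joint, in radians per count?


counts = 2^11 = 2048
effective counts at joint = 2048 * 20 = 40960
resolution = 2*pi / 40960
= 1.5340e-04 rad/count


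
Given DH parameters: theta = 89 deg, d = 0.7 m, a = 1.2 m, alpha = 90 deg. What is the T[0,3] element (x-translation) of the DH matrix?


T[0,3] = a * cos(theta)
= 1.2 * cos(89 deg)
= 1.2 * 0.0175
= 0.0209


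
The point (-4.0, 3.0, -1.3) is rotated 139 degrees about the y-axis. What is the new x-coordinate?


Rotation about y-axis: x' = x*cos(theta) + z*sin(theta)
= -4.0 * -0.7547 + -1.3 * 0.6561
= 2.166


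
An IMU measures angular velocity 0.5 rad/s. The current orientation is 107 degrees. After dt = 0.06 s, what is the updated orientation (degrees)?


delta_theta = w * dt = 0.5 * 0.06 = 0.03 rad
= 1.7189 deg
theta_new = 107 + 1.7189 = 108.7189 deg


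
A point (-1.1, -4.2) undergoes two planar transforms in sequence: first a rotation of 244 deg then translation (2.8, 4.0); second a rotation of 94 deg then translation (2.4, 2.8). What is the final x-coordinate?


After transform 1:
x1 = cos(244)*-1.1 - sin(244)*-4.2 + 2.8 = -0.4927
y1 = sin(244)*-1.1 + cos(244)*-4.2 + 4.0 = 6.8298
After transform 2:
x2 = cos(94)*-0.4927 - sin(94)*6.8298 + 2.4
= -4.3788


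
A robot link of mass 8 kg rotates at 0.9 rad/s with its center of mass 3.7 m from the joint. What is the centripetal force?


F = m * omega^2 * r
= 8 * 0.9^2 * 3.7
= 8 * 0.81 * 3.7
= 23.976 N


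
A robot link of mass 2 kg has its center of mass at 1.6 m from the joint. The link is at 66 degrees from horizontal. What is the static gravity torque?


tau = m*g*L*cos(angle)
= 2 * 9.81 * 1.6 * cos(66 deg)
= 2 * 9.81 * 1.6 * 0.4067
= 12.7683 Nm


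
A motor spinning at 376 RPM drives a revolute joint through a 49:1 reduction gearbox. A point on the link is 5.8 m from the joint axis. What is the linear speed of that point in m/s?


omega_motor = 376 * 2*pi/60 = 39.3746 rad/s
omega_joint = omega_motor / 49 = 0.8036 rad/s
v = omega_joint * r = 0.8036 * 5.8
= 4.6607 m/s


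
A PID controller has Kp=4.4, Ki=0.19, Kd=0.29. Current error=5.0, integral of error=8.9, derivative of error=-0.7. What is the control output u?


u = Kp*e + Ki*int(e) + Kd*de/dt
= 4.4*5.0 + 0.19*8.9 + 0.29*(-0.7)
= 22.0 + 1.691 + -0.203
= 23.488


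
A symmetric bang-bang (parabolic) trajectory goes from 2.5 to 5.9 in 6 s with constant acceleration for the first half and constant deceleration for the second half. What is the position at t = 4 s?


Symmetric rest-to-rest: each phase covers (pf-p0)/2 in time T/2. 0.5*a*(T/2)^2 = (pf-p0)/2 => a = 4*(pf-p0)/T^2
a = 4*(5.9-2.5)/6^2 = 0.3778
t = 4 is in the deceleration phase (t > T/2).
p = pf - 0.5*a*(T-t)^2 = 5.9 - 0.5*0.3778*2^2
= 5.1444


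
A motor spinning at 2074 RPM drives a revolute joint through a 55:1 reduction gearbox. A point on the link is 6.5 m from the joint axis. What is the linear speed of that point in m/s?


omega_motor = 2074 * 2*pi/60 = 217.1888 rad/s
omega_joint = omega_motor / 55 = 3.9489 rad/s
v = omega_joint * r = 3.9489 * 6.5
= 25.6678 m/s


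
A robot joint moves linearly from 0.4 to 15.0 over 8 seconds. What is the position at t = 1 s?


s = t/T = 1/8 = 0.125
p(t) = p0 + (pf-p0)*s
= 0.4 + (15.0 - 0.4) * 0.125
= 2.225


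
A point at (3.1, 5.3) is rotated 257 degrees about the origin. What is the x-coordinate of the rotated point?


x' = x*cos(theta) - y*sin(theta)
cos(257 deg) = -0.225, sin(257 deg) = -0.9744
x' = 3.1 * -0.225 - 5.3 * -0.9744
= -0.6973 - -5.1642
= 4.4668


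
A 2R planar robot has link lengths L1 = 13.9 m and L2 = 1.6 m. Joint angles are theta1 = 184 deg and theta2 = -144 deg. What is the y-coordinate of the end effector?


Convert angles to radians: theta1 = 3.2114, theta2 = -2.5133
y = L1*sin(theta1) + L2*sin(theta1+theta2)
y = -0.9696 + 1.0285
y = 0.0588


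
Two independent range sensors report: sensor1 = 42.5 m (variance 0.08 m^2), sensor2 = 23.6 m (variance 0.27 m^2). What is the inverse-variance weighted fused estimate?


w1 = (1/var1) / (1/var1 + 1/var2)
   = 12.5 / (12.5 + 3.7037) = 0.7714
w2 = 1 - w1 = 0.2286
fused = w1*s1 + w2*s2 = 32.7857 + 5.3943
= 38.18 m


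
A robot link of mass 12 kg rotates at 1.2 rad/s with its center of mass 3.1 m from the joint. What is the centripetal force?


F = m * omega^2 * r
= 12 * 1.2^2 * 3.1
= 12 * 1.44 * 3.1
= 53.568 N


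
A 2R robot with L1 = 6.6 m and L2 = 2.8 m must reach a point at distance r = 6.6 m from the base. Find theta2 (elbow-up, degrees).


cos(theta2) = (r^2 - L1^2 - L2^2) / (2*L1*L2)
cos(theta2) = (43.56 - 43.56 - 7.84) / 36.96
cos(theta2) = -0.212121
theta2 = 102.2467 degrees


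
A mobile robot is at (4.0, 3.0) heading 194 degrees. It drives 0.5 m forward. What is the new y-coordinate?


y_new = y0 + d*sin(theta)
= 3.0 + 0.5*sin(194)
= 3.0 + -0.121
= 2.879


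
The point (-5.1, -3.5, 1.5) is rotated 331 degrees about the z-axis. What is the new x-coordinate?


Rotation about z-axis: x' = x*cos(theta) - y*sin(theta)
= -5.1 * 0.8746 - -3.5 * -0.4848
= -6.1574


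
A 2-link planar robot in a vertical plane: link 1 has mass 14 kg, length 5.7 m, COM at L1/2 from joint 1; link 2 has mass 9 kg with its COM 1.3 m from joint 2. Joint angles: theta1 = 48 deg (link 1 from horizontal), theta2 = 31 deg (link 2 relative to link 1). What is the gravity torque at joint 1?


Horizontal distance from joint 1 to link-1 COM:
  x_c1 = (L1/2)*cos(t1) = 2.85 * 0.6691 = 1.907 m
Horizontal distance from joint 1 to link-2 COM:
  x_c2 = L1*cos(t1) + Lc2*cos(t1+t2)
       = 5.7*0.6691 + 1.3*0.1908 = 4.0621 m
tau1 = m1*g*x_c1 + m2*g*x_c2
     = 14*9.81*1.907 + 9*9.81*4.0621
     = 261.9104 + 358.6425
     = 620.5529 Nm


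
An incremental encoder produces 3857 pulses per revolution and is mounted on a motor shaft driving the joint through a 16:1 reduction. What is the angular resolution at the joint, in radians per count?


counts per rev = 3857
effective counts at joint = 3857 * 16 = 61712
resolution = 2*pi / 61712
= 1.0181e-04 rad/count


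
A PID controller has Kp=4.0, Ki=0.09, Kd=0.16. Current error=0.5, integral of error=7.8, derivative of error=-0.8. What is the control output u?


u = Kp*e + Ki*int(e) + Kd*de/dt
= 4.0*0.5 + 0.09*7.8 + 0.16*(-0.8)
= 2.0 + 0.702 + -0.128
= 2.574


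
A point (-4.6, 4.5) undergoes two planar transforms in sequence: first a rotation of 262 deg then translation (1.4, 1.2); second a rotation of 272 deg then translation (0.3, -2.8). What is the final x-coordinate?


After transform 1:
x1 = cos(262)*-4.6 - sin(262)*4.5 + 1.4 = 6.4964
y1 = sin(262)*-4.6 + cos(262)*4.5 + 1.2 = 5.129
After transform 2:
x2 = cos(272)*6.4964 - sin(272)*5.129 + 0.3
= 5.6526


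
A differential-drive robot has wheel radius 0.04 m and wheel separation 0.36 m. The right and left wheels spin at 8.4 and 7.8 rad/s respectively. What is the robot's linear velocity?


vR = r*wR = 0.04*8.4 = 0.336 m/s
vL = r*wL = 0.04*7.8 = 0.312 m/s
v = (vR+vL)/2 = 0.324 m/s
omega = (vR-vL)/L = 0.0667 rad/s
linear velocity = 0.324 m/s


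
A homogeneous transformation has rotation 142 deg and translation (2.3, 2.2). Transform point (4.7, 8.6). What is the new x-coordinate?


x' = cos(theta)*px - sin(theta)*py + tx
= -0.788*4.7 - 0.6157*8.6 + 2.3
= -6.6983


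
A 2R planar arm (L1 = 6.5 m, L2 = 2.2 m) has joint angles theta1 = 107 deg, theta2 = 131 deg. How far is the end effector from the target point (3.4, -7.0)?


End effector via forward kinematics:
x = L1*cos(t1) + L2*cos(t1+t2) = -3.0662
y = L1*sin(t1) + L2*sin(t1+t2) = 4.3503
Distance to target:
d = sqrt((3.4 - -3.0662)^2 + (-7.0 - 4.3503)^2)
= sqrt(41.8122 + 128.8287)
= 13.063 m


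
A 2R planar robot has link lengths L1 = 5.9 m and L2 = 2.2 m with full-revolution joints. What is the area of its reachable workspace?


r_max = L1 + L2 = 8.1 m
r_min = |L1 - L2| = 3.7 m
Area = pi*(r_max^2 - r_min^2)
= pi*(65.61 - 13.69)
= pi * 51.92
= 163.1115 m^2


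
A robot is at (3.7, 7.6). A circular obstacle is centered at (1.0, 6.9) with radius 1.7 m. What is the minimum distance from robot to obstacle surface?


center_dist = sqrt((3.7-1.0)^2 + (7.6-6.9)^2)
= sqrt(7.29 + 0.49)
= 2.7893
min_dist = center_dist - radius = 2.7893 - 1.7 = 1.0893 m


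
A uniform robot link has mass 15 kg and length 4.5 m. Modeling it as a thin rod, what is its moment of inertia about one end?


I = (1/3) * m * L^2
= (1/3) * 15 * 4.5^2
= 0.333333 * 15 * 20.25
= 101.25 kg*m^2


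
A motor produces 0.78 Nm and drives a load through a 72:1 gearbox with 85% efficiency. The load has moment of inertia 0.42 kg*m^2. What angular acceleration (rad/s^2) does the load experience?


tau_out = tau_motor * N * eta
= 0.78 * 72 * 0.85 = 47.736 Nm
alpha = tau_out / I = 47.736 / 0.42
= 113.6571 rad/s^2


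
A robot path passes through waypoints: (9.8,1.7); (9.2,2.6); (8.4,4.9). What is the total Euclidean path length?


Segment lengths:
  seg1 = sqrt((-0.6)^2 + (0.9)^2) = 1.0817
  seg2 = sqrt((-0.8)^2 + (2.3)^2) = 2.4352
Total = 3.5168


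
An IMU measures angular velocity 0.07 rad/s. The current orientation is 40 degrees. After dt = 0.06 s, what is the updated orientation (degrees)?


delta_theta = w * dt = 0.07 * 0.06 = 0.0042 rad
= 0.2406 deg
theta_new = 40 + 0.2406 = 40.2406 deg


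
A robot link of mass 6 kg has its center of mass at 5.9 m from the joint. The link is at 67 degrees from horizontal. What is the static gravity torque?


tau = m*g*L*cos(angle)
= 6 * 9.81 * 5.9 * cos(67 deg)
= 6 * 9.81 * 5.9 * 0.3907
= 135.6908 Nm


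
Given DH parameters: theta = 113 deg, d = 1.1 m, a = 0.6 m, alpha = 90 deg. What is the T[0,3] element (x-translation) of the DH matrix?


T[0,3] = a * cos(theta)
= 0.6 * cos(113 deg)
= 0.6 * -0.3907
= -0.2344


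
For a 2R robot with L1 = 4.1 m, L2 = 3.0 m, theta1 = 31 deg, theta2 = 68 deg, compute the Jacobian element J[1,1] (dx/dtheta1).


J[1,1] = -L1*sin(t1) - L2*sin(t1+t2)
= -4.1*sin(31) - 3.0*sin(99)
= -5.0747


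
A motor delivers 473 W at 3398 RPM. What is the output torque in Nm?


omega = 3398 * 2*pi/60 = 355.8377 rad/s
tau = P / omega = 473 / 355.8377
= 1.3293 Nm


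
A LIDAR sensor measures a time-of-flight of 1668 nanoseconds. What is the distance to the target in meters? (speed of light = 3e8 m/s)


tof = 1668 ns = 1.668e-06 s
dist = c * tof / 2
= 3e8 * 1.668e-06 / 2
= 250.2 m


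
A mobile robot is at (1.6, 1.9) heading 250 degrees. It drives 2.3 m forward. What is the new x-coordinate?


x_new = x0 + d*cos(theta)
= 1.6 + 2.3*cos(250)
= 1.6 + -0.7866
= 0.8134


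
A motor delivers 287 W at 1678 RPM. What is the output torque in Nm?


omega = 1678 * 2*pi/60 = 175.7197 rad/s
tau = P / omega = 287 / 175.7197
= 1.6333 Nm


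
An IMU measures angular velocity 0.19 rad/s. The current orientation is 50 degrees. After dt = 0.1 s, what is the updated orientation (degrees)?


delta_theta = w * dt = 0.19 * 0.1 = 0.019 rad
= 1.0886 deg
theta_new = 50 + 1.0886 = 51.0886 deg


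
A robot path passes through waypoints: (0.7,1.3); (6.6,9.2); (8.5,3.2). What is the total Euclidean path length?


Segment lengths:
  seg1 = sqrt((5.9)^2 + (7.9)^2) = 9.86
  seg2 = sqrt((1.9)^2 + (-6.0)^2) = 6.2936
Total = 16.1537


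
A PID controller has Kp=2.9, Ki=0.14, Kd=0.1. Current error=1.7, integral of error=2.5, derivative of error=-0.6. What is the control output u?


u = Kp*e + Ki*int(e) + Kd*de/dt
= 2.9*1.7 + 0.14*2.5 + 0.1*(-0.6)
= 4.93 + 0.35 + -0.06
= 5.22


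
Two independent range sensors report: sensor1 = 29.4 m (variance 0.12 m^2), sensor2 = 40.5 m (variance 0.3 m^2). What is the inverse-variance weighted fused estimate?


w1 = (1/var1) / (1/var1 + 1/var2)
   = 8.3333 / (8.3333 + 3.3333) = 0.7143
w2 = 1 - w1 = 0.2857
fused = w1*s1 + w2*s2 = 21.0 + 11.5714
= 32.5714 m


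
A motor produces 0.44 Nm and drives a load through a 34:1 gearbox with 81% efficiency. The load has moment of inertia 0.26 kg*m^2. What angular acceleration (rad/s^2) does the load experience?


tau_out = tau_motor * N * eta
= 0.44 * 34 * 0.81 = 12.1176 Nm
alpha = tau_out / I = 12.1176 / 0.26
= 46.6062 rad/s^2


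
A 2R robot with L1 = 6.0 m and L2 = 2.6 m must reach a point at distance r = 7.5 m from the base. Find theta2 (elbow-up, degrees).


cos(theta2) = (r^2 - L1^2 - L2^2) / (2*L1*L2)
cos(theta2) = (56.25 - 36.0 - 6.76) / 31.2
cos(theta2) = 0.432372
theta2 = 64.3818 degrees


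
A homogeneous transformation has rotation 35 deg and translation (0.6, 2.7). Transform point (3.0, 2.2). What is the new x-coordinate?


x' = cos(theta)*px - sin(theta)*py + tx
= 0.8192*3.0 - 0.5736*2.2 + 0.6
= 1.7956


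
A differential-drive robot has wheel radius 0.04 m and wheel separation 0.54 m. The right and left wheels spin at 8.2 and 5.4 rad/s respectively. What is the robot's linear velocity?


vR = r*wR = 0.04*8.2 = 0.328 m/s
vL = r*wL = 0.04*5.4 = 0.216 m/s
v = (vR+vL)/2 = 0.272 m/s
omega = (vR-vL)/L = 0.2074 rad/s
linear velocity = 0.272 m/s


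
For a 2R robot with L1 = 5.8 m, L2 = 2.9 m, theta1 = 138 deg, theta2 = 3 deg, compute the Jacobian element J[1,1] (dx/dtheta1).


J[1,1] = -L1*sin(t1) - L2*sin(t1+t2)
= -5.8*sin(138) - 2.9*sin(141)
= -5.706


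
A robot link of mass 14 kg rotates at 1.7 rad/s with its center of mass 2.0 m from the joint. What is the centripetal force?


F = m * omega^2 * r
= 14 * 1.7^2 * 2.0
= 14 * 2.89 * 2.0
= 80.92 N


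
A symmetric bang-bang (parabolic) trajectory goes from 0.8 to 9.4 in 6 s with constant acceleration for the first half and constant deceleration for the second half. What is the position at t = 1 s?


Symmetric rest-to-rest: each phase covers (pf-p0)/2 in time T/2. 0.5*a*(T/2)^2 = (pf-p0)/2 => a = 4*(pf-p0)/T^2
a = 4*(9.4-0.8)/6^2 = 0.9556
t = 1 is in the acceleration phase (t <= T/2).
p = p0 + 0.5*a*t^2 = 0.8 + 0.5*0.9556*1^2
= 1.2778


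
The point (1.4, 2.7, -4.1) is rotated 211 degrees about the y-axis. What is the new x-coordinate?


Rotation about y-axis: x' = x*cos(theta) + z*sin(theta)
= 1.4 * -0.8572 + -4.1 * -0.515
= 0.9116


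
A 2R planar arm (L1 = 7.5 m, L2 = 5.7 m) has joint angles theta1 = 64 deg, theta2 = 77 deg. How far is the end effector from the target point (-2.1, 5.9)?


End effector via forward kinematics:
x = L1*cos(t1) + L2*cos(t1+t2) = -1.1419
y = L1*sin(t1) + L2*sin(t1+t2) = 10.3281
Distance to target:
d = sqrt((-2.1 - -1.1419)^2 + (5.9 - 10.3281)^2)
= sqrt(0.9179 + 19.6079)
= 4.5305 m


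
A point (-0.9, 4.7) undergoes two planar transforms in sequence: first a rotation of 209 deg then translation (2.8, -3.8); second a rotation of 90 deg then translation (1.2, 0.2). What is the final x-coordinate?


After transform 1:
x1 = cos(209)*-0.9 - sin(209)*4.7 + 2.8 = 5.8658
y1 = sin(209)*-0.9 + cos(209)*4.7 + -3.8 = -7.4744
After transform 2:
x2 = cos(90)*5.8658 - sin(90)*-7.4744 + 1.2
= 8.6744


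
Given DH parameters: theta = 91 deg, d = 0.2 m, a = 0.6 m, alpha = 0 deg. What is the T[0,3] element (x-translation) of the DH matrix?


T[0,3] = a * cos(theta)
= 0.6 * cos(91 deg)
= 0.6 * -0.0175
= -0.0105


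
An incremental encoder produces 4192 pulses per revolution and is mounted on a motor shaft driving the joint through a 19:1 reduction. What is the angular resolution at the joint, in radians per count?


counts per rev = 4192
effective counts at joint = 4192 * 19 = 79648
resolution = 2*pi / 79648
= 7.8887e-05 rad/count


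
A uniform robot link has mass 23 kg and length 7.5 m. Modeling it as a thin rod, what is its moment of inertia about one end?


I = (1/3) * m * L^2
= (1/3) * 23 * 7.5^2
= 0.333333 * 23 * 56.25
= 431.25 kg*m^2


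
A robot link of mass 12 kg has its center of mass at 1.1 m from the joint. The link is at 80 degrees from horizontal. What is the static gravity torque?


tau = m*g*L*cos(angle)
= 12 * 9.81 * 1.1 * cos(80 deg)
= 12 * 9.81 * 1.1 * 0.1736
= 22.486 Nm


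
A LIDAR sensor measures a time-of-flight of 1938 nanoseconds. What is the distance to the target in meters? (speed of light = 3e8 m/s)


tof = 1938 ns = 1.938e-06 s
dist = c * tof / 2
= 3e8 * 1.938e-06 / 2
= 290.7 m


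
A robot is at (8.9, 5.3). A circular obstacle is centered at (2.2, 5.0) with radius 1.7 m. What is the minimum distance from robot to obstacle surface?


center_dist = sqrt((8.9-2.2)^2 + (5.3-5.0)^2)
= sqrt(44.89 + 0.09)
= 6.7067
min_dist = center_dist - radius = 6.7067 - 1.7 = 5.0067 m


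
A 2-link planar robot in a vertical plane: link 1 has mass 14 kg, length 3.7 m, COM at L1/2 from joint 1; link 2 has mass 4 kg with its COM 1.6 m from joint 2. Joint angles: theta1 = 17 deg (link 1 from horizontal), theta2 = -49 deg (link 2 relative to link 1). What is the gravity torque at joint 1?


Horizontal distance from joint 1 to link-1 COM:
  x_c1 = (L1/2)*cos(t1) = 1.85 * 0.9563 = 1.7692 m
Horizontal distance from joint 1 to link-2 COM:
  x_c2 = L1*cos(t1) + Lc2*cos(t1+t2)
       = 3.7*0.9563 + 1.6*0.848 = 4.8952 m
tau1 = m1*g*x_c1 + m2*g*x_c2
     = 14*9.81*1.7692 + 4*9.81*4.8952
     = 242.977 + 192.0878
     = 435.0648 Nm


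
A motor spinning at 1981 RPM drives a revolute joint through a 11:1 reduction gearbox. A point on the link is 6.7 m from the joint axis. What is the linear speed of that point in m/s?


omega_motor = 1981 * 2*pi/60 = 207.4498 rad/s
omega_joint = omega_motor / 11 = 18.8591 rad/s
v = omega_joint * r = 18.8591 * 6.7
= 126.3558 m/s


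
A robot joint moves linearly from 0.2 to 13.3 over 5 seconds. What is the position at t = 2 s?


s = t/T = 2/5 = 0.4
p(t) = p0 + (pf-p0)*s
= 0.2 + (13.3 - 0.2) * 0.4
= 5.44


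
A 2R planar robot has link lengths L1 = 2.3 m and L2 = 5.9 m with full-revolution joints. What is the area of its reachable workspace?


r_max = L1 + L2 = 8.2 m
r_min = |L1 - L2| = 3.6 m
Area = pi*(r_max^2 - r_min^2)
= pi*(67.24 - 12.96)
= pi * 54.28
= 170.5256 m^2


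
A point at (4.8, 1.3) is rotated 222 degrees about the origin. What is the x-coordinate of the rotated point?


x' = x*cos(theta) - y*sin(theta)
cos(222 deg) = -0.7431, sin(222 deg) = -0.6691
x' = 4.8 * -0.7431 - 1.3 * -0.6691
= -3.5671 - -0.8699
= -2.6972


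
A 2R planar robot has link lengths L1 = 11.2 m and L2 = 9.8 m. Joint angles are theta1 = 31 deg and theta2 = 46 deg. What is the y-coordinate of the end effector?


Convert angles to radians: theta1 = 0.5411, theta2 = 0.8029
y = L1*sin(theta1) + L2*sin(theta1+theta2)
y = 5.7684 + 9.5488
y = 15.3173


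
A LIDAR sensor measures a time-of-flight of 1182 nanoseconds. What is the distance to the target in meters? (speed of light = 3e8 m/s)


tof = 1182 ns = 1.182e-06 s
dist = c * tof / 2
= 3e8 * 1.182e-06 / 2
= 177.3 m


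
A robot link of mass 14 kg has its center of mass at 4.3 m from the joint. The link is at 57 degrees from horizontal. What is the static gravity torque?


tau = m*g*L*cos(angle)
= 14 * 9.81 * 4.3 * cos(57 deg)
= 14 * 9.81 * 4.3 * 0.5446
= 321.6431 Nm


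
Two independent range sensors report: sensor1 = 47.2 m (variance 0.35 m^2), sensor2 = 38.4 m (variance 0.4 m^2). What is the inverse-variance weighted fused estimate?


w1 = (1/var1) / (1/var1 + 1/var2)
   = 2.8571 / (2.8571 + 2.5) = 0.5333
w2 = 1 - w1 = 0.4667
fused = w1*s1 + w2*s2 = 25.1733 + 17.92
= 43.0933 m


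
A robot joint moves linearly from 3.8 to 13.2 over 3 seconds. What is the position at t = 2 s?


s = t/T = 2/3 = 0.6667
p(t) = p0 + (pf-p0)*s
= 3.8 + (13.2 - 3.8) * 0.6667
= 10.0667


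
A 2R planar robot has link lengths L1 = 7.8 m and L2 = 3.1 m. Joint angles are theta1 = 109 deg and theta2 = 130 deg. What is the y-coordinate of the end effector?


Convert angles to radians: theta1 = 1.9024, theta2 = 2.2689
y = L1*sin(theta1) + L2*sin(theta1+theta2)
y = 7.375 + -2.6572
y = 4.7178


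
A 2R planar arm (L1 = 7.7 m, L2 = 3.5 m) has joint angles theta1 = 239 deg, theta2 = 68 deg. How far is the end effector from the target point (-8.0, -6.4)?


End effector via forward kinematics:
x = L1*cos(t1) + L2*cos(t1+t2) = -1.8594
y = L1*sin(t1) + L2*sin(t1+t2) = -9.3954
Distance to target:
d = sqrt((-8.0 - -1.8594)^2 + (-6.4 - -9.3954)^2)
= sqrt(37.7065 + 8.9725)
= 6.8322 m


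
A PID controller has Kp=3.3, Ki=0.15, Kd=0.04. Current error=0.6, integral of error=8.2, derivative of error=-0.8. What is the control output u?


u = Kp*e + Ki*int(e) + Kd*de/dt
= 3.3*0.6 + 0.15*8.2 + 0.04*(-0.8)
= 1.98 + 1.23 + -0.032
= 3.178


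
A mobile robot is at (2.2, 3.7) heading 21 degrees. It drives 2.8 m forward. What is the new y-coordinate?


y_new = y0 + d*sin(theta)
= 3.7 + 2.8*sin(21)
= 3.7 + 1.0034
= 4.7034


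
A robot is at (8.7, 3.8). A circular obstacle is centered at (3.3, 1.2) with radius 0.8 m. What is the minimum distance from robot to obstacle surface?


center_dist = sqrt((8.7-3.3)^2 + (3.8-1.2)^2)
= sqrt(29.16 + 6.76)
= 5.9933
min_dist = center_dist - radius = 5.9933 - 0.8 = 5.1933 m


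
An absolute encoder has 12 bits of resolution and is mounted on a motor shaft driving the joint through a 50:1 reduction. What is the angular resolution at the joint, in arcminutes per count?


counts = 2^12 = 4096
effective counts at joint = 4096 * 50 = 204800
resolution = 360*60 / 204800
= 0.1055 arcmin/count


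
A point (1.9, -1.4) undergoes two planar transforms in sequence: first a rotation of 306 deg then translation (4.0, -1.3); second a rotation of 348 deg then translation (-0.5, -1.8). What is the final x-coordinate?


After transform 1:
x1 = cos(306)*1.9 - sin(306)*-1.4 + 4.0 = 3.9842
y1 = sin(306)*1.9 + cos(306)*-1.4 + -1.3 = -3.66
After transform 2:
x2 = cos(348)*3.9842 - sin(348)*-3.66 + -0.5
= 2.6361


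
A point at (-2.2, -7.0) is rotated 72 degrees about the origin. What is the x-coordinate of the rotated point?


x' = x*cos(theta) - y*sin(theta)
cos(72 deg) = 0.309, sin(72 deg) = 0.9511
x' = -2.2 * 0.309 - -7.0 * 0.9511
= -0.6798 - -6.6574
= 5.9776


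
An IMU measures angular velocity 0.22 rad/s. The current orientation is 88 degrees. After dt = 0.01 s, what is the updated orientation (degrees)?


delta_theta = w * dt = 0.22 * 0.01 = 0.0022 rad
= 0.1261 deg
theta_new = 88 + 0.1261 = 88.1261 deg


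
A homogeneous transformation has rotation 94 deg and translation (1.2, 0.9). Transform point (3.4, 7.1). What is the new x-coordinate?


x' = cos(theta)*px - sin(theta)*py + tx
= -0.0698*3.4 - 0.9976*7.1 + 1.2
= -6.1199


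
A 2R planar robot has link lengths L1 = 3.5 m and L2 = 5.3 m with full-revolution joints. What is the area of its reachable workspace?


r_max = L1 + L2 = 8.8 m
r_min = |L1 - L2| = 1.8 m
Area = pi*(r_max^2 - r_min^2)
= pi*(77.44 - 3.24)
= pi * 74.2
= 233.1062 m^2


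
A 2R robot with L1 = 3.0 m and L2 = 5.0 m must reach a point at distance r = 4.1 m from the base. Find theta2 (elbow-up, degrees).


cos(theta2) = (r^2 - L1^2 - L2^2) / (2*L1*L2)
cos(theta2) = (16.81 - 9.0 - 25.0) / 30.0
cos(theta2) = -0.573
theta2 = 124.9597 degrees


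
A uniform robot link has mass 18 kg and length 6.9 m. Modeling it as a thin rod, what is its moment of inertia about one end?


I = (1/3) * m * L^2
= (1/3) * 18 * 6.9^2
= 0.333333 * 18 * 47.61
= 285.66 kg*m^2


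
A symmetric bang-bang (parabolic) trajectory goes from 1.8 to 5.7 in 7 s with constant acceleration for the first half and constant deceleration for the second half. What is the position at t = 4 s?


Symmetric rest-to-rest: each phase covers (pf-p0)/2 in time T/2. 0.5*a*(T/2)^2 = (pf-p0)/2 => a = 4*(pf-p0)/T^2
a = 4*(5.7-1.8)/7^2 = 0.3184
t = 4 is in the deceleration phase (t > T/2).
p = pf - 0.5*a*(T-t)^2 = 5.7 - 0.5*0.3184*3^2
= 4.2673


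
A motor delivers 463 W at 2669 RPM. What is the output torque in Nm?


omega = 2669 * 2*pi/60 = 279.497 rad/s
tau = P / omega = 463 / 279.497
= 1.6565 Nm


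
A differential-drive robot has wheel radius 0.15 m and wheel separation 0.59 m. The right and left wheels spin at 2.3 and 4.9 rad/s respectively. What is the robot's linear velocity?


vR = r*wR = 0.15*2.3 = 0.345 m/s
vL = r*wL = 0.15*4.9 = 0.735 m/s
v = (vR+vL)/2 = 0.54 m/s
omega = (vR-vL)/L = -0.661 rad/s
linear velocity = 0.54 m/s


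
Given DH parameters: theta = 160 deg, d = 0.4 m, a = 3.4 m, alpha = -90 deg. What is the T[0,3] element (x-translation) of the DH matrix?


T[0,3] = a * cos(theta)
= 3.4 * cos(160 deg)
= 3.4 * -0.9397
= -3.195


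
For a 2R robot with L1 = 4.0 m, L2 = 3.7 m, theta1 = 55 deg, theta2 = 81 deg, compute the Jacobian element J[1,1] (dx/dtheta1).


J[1,1] = -L1*sin(t1) - L2*sin(t1+t2)
= -4.0*sin(55) - 3.7*sin(136)
= -5.8468


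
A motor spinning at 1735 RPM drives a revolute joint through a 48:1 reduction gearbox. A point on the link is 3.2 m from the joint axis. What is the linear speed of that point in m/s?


omega_motor = 1735 * 2*pi/60 = 181.6888 rad/s
omega_joint = omega_motor / 48 = 3.7852 rad/s
v = omega_joint * r = 3.7852 * 3.2
= 12.1126 m/s


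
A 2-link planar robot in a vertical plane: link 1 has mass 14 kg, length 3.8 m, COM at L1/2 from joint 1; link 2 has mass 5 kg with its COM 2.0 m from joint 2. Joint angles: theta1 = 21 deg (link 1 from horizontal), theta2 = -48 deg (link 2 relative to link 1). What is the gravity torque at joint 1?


Horizontal distance from joint 1 to link-1 COM:
  x_c1 = (L1/2)*cos(t1) = 1.9 * 0.9336 = 1.7738 m
Horizontal distance from joint 1 to link-2 COM:
  x_c2 = L1*cos(t1) + Lc2*cos(t1+t2)
       = 3.8*0.9336 + 2.0*0.891 = 5.3296 m
tau1 = m1*g*x_c1 + m2*g*x_c2
     = 14*9.81*1.7738 + 5*9.81*5.3296
     = 243.6141 + 261.4178
     = 505.0319 Nm


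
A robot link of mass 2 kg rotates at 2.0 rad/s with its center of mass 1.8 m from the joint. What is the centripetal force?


F = m * omega^2 * r
= 2 * 2.0^2 * 1.8
= 2 * 4.0 * 1.8
= 14.4 N


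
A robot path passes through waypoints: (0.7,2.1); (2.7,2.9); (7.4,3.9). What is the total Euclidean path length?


Segment lengths:
  seg1 = sqrt((2.0)^2 + (0.8)^2) = 2.1541
  seg2 = sqrt((4.7)^2 + (1.0)^2) = 4.8052
Total = 6.9593


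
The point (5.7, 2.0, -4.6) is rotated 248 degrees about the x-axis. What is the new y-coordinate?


Rotation about x-axis: y' = y*cos(theta) - z*sin(theta)
= 2.0 * -0.3746 - -4.6 * -0.9272
= -5.0143


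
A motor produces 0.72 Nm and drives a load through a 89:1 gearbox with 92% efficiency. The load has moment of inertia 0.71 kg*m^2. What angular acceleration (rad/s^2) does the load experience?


tau_out = tau_motor * N * eta
= 0.72 * 89 * 0.92 = 58.9536 Nm
alpha = tau_out / I = 58.9536 / 0.71
= 83.0332 rad/s^2


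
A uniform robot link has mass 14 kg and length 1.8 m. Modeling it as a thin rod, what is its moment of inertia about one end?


I = (1/3) * m * L^2
= (1/3) * 14 * 1.8^2
= 0.333333 * 14 * 3.24
= 15.12 kg*m^2


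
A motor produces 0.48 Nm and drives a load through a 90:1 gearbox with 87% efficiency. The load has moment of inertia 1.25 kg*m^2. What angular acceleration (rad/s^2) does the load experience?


tau_out = tau_motor * N * eta
= 0.48 * 90 * 0.87 = 37.584 Nm
alpha = tau_out / I = 37.584 / 1.25
= 30.0672 rad/s^2


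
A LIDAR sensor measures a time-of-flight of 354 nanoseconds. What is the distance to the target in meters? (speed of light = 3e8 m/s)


tof = 354 ns = 3.54e-07 s
dist = c * tof / 2
= 3e8 * 3.54e-07 / 2
= 53.1 m


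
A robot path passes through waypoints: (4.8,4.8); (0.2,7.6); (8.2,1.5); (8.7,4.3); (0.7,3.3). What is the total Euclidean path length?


Segment lengths:
  seg1 = sqrt((-4.6)^2 + (2.8)^2) = 5.3852
  seg2 = sqrt((8.0)^2 + (-6.1)^2) = 10.0603
  seg3 = sqrt((0.5)^2 + (2.8)^2) = 2.8443
  seg4 = sqrt((-8.0)^2 + (-1.0)^2) = 8.0623
Total = 26.352


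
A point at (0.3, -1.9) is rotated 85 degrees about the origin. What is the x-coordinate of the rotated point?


x' = x*cos(theta) - y*sin(theta)
cos(85 deg) = 0.0872, sin(85 deg) = 0.9962
x' = 0.3 * 0.0872 - -1.9 * 0.9962
= 0.0261 - -1.8928
= 1.9189


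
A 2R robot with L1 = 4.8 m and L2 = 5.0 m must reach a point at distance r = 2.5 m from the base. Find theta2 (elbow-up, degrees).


cos(theta2) = (r^2 - L1^2 - L2^2) / (2*L1*L2)
cos(theta2) = (6.25 - 23.04 - 25.0) / 48.0
cos(theta2) = -0.870625
theta2 = 150.5313 degrees


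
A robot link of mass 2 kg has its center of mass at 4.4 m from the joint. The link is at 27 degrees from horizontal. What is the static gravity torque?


tau = m*g*L*cos(angle)
= 2 * 9.81 * 4.4 * cos(27 deg)
= 2 * 9.81 * 4.4 * 0.891
= 76.9188 Nm


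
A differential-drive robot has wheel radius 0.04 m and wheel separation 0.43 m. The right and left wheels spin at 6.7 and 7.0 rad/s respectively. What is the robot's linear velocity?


vR = r*wR = 0.04*6.7 = 0.268 m/s
vL = r*wL = 0.04*7.0 = 0.28 m/s
v = (vR+vL)/2 = 0.274 m/s
omega = (vR-vL)/L = -0.0279 rad/s
linear velocity = 0.274 m/s


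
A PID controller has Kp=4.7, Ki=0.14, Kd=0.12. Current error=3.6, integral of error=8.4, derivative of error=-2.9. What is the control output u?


u = Kp*e + Ki*int(e) + Kd*de/dt
= 4.7*3.6 + 0.14*8.4 + 0.12*(-2.9)
= 16.92 + 1.176 + -0.348
= 17.748


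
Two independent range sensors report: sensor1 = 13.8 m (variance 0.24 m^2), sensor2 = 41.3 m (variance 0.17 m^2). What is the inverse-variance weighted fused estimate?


w1 = (1/var1) / (1/var1 + 1/var2)
   = 4.1667 / (4.1667 + 5.8824) = 0.4146
w2 = 1 - w1 = 0.5854
fused = w1*s1 + w2*s2 = 5.722 + 24.1756
= 29.8976 m


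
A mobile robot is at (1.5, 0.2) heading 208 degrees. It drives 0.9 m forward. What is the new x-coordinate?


x_new = x0 + d*cos(theta)
= 1.5 + 0.9*cos(208)
= 1.5 + -0.7947
= 0.7053


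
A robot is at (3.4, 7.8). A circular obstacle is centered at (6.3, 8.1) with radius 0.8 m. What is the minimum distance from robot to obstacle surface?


center_dist = sqrt((3.4-6.3)^2 + (7.8-8.1)^2)
= sqrt(8.41 + 0.09)
= 2.9155
min_dist = center_dist - radius = 2.9155 - 0.8 = 2.1155 m


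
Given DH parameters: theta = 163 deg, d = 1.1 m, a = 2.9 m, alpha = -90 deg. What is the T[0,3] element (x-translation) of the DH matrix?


T[0,3] = a * cos(theta)
= 2.9 * cos(163 deg)
= 2.9 * -0.9563
= -2.7733


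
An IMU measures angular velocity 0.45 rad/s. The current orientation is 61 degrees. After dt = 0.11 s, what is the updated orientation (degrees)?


delta_theta = w * dt = 0.45 * 0.11 = 0.0495 rad
= 2.8361 deg
theta_new = 61 + 2.8361 = 63.8361 deg


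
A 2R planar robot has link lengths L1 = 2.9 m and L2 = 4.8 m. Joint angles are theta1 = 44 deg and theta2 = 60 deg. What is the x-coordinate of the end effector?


Convert angles to radians: theta1 = 0.7679, theta2 = 1.0472
x = L1*cos(theta1) + L2*cos(theta1+theta2)
x = 2.0861 + -1.1612
x = 0.9249


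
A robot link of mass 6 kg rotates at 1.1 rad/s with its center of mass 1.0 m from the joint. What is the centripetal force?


F = m * omega^2 * r
= 6 * 1.1^2 * 1.0
= 6 * 1.21 * 1.0
= 7.26 N


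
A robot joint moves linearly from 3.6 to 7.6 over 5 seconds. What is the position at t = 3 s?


s = t/T = 3/5 = 0.6
p(t) = p0 + (pf-p0)*s
= 3.6 + (7.6 - 3.6) * 0.6
= 6.0


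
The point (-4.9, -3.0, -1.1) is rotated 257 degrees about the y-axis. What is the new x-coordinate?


Rotation about y-axis: x' = x*cos(theta) + z*sin(theta)
= -4.9 * -0.225 + -1.1 * -0.9744
= 2.1741


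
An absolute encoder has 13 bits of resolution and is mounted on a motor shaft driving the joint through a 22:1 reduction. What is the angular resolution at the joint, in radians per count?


counts = 2^13 = 8192
effective counts at joint = 8192 * 22 = 180224
resolution = 2*pi / 180224
= 3.4863e-05 rad/count


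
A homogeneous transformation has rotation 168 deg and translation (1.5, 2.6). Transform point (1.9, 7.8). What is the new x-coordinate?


x' = cos(theta)*px - sin(theta)*py + tx
= -0.9781*1.9 - 0.2079*7.8 + 1.5
= -1.9802


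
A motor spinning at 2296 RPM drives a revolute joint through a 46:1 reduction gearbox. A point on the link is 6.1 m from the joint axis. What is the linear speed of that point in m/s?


omega_motor = 2296 * 2*pi/60 = 240.4366 rad/s
omega_joint = omega_motor / 46 = 5.2269 rad/s
v = omega_joint * r = 5.2269 * 6.1
= 31.884 m/s


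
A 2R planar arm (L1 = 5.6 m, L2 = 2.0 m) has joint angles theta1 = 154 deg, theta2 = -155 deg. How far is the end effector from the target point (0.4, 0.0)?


End effector via forward kinematics:
x = L1*cos(t1) + L2*cos(t1+t2) = -3.0336
y = L1*sin(t1) + L2*sin(t1+t2) = 2.42
Distance to target:
d = sqrt((0.4 - -3.0336)^2 + (0.0 - 2.42)^2)
= sqrt(11.7893 + 5.8563)
= 4.2007 m


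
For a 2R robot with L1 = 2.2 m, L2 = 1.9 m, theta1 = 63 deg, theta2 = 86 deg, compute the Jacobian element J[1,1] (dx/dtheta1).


J[1,1] = -L1*sin(t1) - L2*sin(t1+t2)
= -2.2*sin(63) - 1.9*sin(149)
= -2.9388


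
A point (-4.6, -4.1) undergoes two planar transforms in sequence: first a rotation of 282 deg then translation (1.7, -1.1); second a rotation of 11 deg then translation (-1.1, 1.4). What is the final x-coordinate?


After transform 1:
x1 = cos(282)*-4.6 - sin(282)*-4.1 + 1.7 = -3.2668
y1 = sin(282)*-4.6 + cos(282)*-4.1 + -1.1 = 2.547
After transform 2:
x2 = cos(11)*-3.2668 - sin(11)*2.547 + -1.1
= -4.7928


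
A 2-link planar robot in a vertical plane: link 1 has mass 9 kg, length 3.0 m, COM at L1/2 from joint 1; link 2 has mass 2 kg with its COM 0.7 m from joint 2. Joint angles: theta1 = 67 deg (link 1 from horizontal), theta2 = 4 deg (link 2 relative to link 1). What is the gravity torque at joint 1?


Horizontal distance from joint 1 to link-1 COM:
  x_c1 = (L1/2)*cos(t1) = 1.5 * 0.3907 = 0.5861 m
Horizontal distance from joint 1 to link-2 COM:
  x_c2 = L1*cos(t1) + Lc2*cos(t1+t2)
       = 3.0*0.3907 + 0.7*0.3256 = 1.4001 m
tau1 = m1*g*x_c1 + m2*g*x_c2
     = 9*9.81*0.5861 + 2*9.81*1.4001
     = 51.7465 + 27.4698
     = 79.2163 Nm


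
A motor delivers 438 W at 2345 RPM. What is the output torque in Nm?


omega = 2345 * 2*pi/60 = 245.5678 rad/s
tau = P / omega = 438 / 245.5678
= 1.7836 Nm


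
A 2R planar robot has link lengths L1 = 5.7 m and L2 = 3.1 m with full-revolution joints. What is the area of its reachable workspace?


r_max = L1 + L2 = 8.8 m
r_min = |L1 - L2| = 2.6 m
Area = pi*(r_max^2 - r_min^2)
= pi*(77.44 - 6.76)
= pi * 70.68
= 222.0478 m^2


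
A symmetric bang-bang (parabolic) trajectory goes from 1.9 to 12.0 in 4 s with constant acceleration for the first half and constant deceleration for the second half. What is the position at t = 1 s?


Symmetric rest-to-rest: each phase covers (pf-p0)/2 in time T/2. 0.5*a*(T/2)^2 = (pf-p0)/2 => a = 4*(pf-p0)/T^2
a = 4*(12.0-1.9)/4^2 = 2.525
t = 1 is in the acceleration phase (t <= T/2).
p = p0 + 0.5*a*t^2 = 1.9 + 0.5*2.525*1^2
= 3.1625


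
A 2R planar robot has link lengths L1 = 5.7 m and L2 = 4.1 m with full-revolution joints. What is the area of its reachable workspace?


r_max = L1 + L2 = 9.8 m
r_min = |L1 - L2| = 1.6 m
Area = pi*(r_max^2 - r_min^2)
= pi*(96.04 - 2.56)
= pi * 93.48
= 293.6761 m^2


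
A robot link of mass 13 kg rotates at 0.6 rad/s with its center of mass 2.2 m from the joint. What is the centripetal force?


F = m * omega^2 * r
= 13 * 0.6^2 * 2.2
= 13 * 0.36 * 2.2
= 10.296 N


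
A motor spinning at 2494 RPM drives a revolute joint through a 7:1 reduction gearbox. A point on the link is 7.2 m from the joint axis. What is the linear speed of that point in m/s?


omega_motor = 2494 * 2*pi/60 = 261.1711 rad/s
omega_joint = omega_motor / 7 = 37.3102 rad/s
v = omega_joint * r = 37.3102 * 7.2
= 268.6331 m/s


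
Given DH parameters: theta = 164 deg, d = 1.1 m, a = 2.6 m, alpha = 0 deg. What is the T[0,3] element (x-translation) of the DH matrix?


T[0,3] = a * cos(theta)
= 2.6 * cos(164 deg)
= 2.6 * -0.9613
= -2.4993
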